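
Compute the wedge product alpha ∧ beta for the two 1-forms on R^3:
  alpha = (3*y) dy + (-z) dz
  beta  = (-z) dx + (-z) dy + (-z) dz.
alpha ∧ beta = (3*y*z) dx ∧ dy + (-z*(3*y + z)) dy ∧ dz + (-z^2) dx ∧ dz

Distribute the wedge, using dx_i ∧ dx_j = -dx_j ∧ dx_i and dx_i ∧ dx_i = 0. For each pair (i, j) with i < j, the coefficient of dx_i ∧ dx_j in alpha ∧ beta is (alpha_i * beta_j - alpha_j * beta_i). Collecting: alpha ∧ beta = (3*y*z) dx ∧ dy + (-z*(3*y + z)) dy ∧ dz + (-z^2) dx ∧ dz.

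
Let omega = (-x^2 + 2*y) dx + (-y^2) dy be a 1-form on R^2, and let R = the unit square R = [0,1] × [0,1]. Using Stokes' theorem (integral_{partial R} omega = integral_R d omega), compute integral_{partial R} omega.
integral_(partial R) omega = -2

Stokes: integral_partial_R omega = integral_R d omega with d omega = (∂Q/∂x - ∂P/∂y) dx ∧ dy.
  ∂Q/∂x = 0
  ∂P/∂y = 2
  integrand = ∂Q/∂x - ∂P/∂y = -2.
Integrating over R: integral_0^1 integral_0^1 (-2) dx dy = -2.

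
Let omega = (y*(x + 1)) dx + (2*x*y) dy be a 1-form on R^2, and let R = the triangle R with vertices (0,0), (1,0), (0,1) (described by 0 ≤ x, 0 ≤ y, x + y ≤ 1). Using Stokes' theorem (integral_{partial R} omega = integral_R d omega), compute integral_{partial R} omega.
integral_(partial R) omega = -1/3

Stokes: integral_partial_R omega = integral_R d omega with d omega = (∂Q/∂x - ∂P/∂y) dx ∧ dy.
  ∂Q/∂x = 2*y
  ∂P/∂y = x + 1
  integrand = ∂Q/∂x - ∂P/∂y = -x + 2*y - 1.
Integrating over R: integral_0^1 integral_0^{1-x} (-x + 2*y - 1) dy dx = -1/3.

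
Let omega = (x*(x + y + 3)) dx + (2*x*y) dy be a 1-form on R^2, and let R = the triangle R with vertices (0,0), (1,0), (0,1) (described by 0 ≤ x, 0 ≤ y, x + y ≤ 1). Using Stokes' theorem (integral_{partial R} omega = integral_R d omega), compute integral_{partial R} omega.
integral_(partial R) omega = 1/6

Stokes: integral_partial_R omega = integral_R d omega with d omega = (∂Q/∂x - ∂P/∂y) dx ∧ dy.
  ∂Q/∂x = 2*y
  ∂P/∂y = x
  integrand = ∂Q/∂x - ∂P/∂y = -x + 2*y.
Integrating over R: integral_0^1 integral_0^{1-x} (-x + 2*y) dy dx = 1/6.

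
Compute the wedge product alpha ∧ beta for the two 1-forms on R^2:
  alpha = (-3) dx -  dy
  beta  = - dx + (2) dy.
alpha ∧ beta = (-7) dx ∧ dy

Distribute the wedge, using dx_i ∧ dx_j = -dx_j ∧ dx_i and dx_i ∧ dx_i = 0. For each pair (i, j) with i < j, the coefficient of dx_i ∧ dx_j in alpha ∧ beta is (alpha_i * beta_j - alpha_j * beta_i). Collecting: alpha ∧ beta = (-7) dx ∧ dy.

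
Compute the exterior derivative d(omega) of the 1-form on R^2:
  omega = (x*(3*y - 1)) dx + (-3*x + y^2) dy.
d(omega) = (-3*x - 3) dx ∧ dy

For a 1-form omega = sum_i f_i dx_i, the exterior derivative is
  d(omega) = sum_{i < j} (∂f_j/∂x_i - ∂f_i/∂x_j) dx_i ∧ dx_j.
  coefficient of dx ∧ dy: ∂f_2/∂x - ∂f_1/∂y = ∂(-3*x + y^2)/∂x - ∂(x*(3*y - 1))/∂y = -3*x - 3
Assembling: d(omega) = (-3*x - 3) dx ∧ dy.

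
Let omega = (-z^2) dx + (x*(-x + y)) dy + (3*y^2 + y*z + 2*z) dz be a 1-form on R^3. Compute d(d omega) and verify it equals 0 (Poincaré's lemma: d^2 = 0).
d(d omega) = 0

Step 1: d omega = sum_{i<j} (∂f_j/∂x_i - ∂f_i/∂x_j) dx_i ∧ dx_j:
  coeff of dx ∧ dy: -2*x + y
  coeff of dx ∧ dz: 2*z
  coeff of dy ∧ dz: 6*y + z
Step 2: Apply d again to each 2-form coefficient. The only possible 3-form in R^3 is dx ∧ dy ∧ dz, with coefficient
  ∂(coeff of dy∧dz)/∂x - ∂(coeff of dx∧dz)/∂y + ∂(coeff of dx∧dy)/∂z
  = ∂/∂x (6*y + z) - ∂/∂y (2*z) + ∂/∂z (-2*x + y).
Each of these terms simplifies to sums of mixed partials that cancel in pairs. The result is 0 (by equality of mixed partials for smooth functions — Schwarz / Clairaut).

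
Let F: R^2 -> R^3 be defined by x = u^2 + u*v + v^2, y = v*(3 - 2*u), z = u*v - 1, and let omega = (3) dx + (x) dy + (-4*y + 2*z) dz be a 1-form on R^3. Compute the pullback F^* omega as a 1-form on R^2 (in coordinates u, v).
F^* omega = (-2*u^2*v + 8*u*v^2 + 6*u - 2*v^3 - 12*v^2 + v) du + (-2*u^3 + 8*u^2*v + 3*u^2 - 2*u*v^2 - 9*u*v + u + 3*v^2 + 6*v) dv

Using F^*(f dg) = (f ∘ F) d(g ∘ F), substitute each coordinate x_i by F_i(u, v) in f_i, and replace dx_i by d F_i = (∂F_i/∂u) du + (∂F_i/∂v) dv.
  For the x component: f_1(F) = 3; d F_1 = (2*u + v) du + (u + 2*v) dv
  For the y component: f_2(F) = u^2 + u*v + v^2; d F_2 = (-2*v) du + (3 - 2*u) dv
  For the z component: f_3(F) = 10*u*v - 12*v - 2; d F_3 = (v) du + (u) dv
Combining and collecting du, dv coefficients:
  coeff of du: -2*u^2*v + 8*u*v^2 + 6*u - 2*v^3 - 12*v^2 + v
  coeff of dv: -2*u^3 + 8*u^2*v + 3*u^2 - 2*u*v^2 - 9*u*v + u + 3*v^2 + 6*v
F^* omega = (-2*u^2*v + 8*u*v^2 + 6*u - 2*v^3 - 12*v^2 + v) du + (-2*u^3 + 8*u^2*v + 3*u^2 - 2*u*v^2 - 9*u*v + u + 3*v^2 + 6*v) dv.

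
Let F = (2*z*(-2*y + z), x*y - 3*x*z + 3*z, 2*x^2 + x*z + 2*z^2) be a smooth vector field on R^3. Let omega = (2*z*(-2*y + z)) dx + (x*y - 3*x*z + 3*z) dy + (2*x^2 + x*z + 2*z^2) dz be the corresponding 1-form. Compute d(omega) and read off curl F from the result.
d(omega) = (3*x - 3) dy ∧ dz + (-4*x - 4*y + 3*z) dz ∧ dx + (y + z) dx ∧ dy; curl F = (3*x - 3, -4*x - 4*y + 3*z, y + z)

d omega = sum_{i<j} (∂f_j/∂x_i - ∂f_i/∂x_j) dx_i ∧ dx_j. Under the identification (dy ∧ dz, dz ∧ dx, dx ∧ dy) ↔ (e_x, e_y, e_z), the coefficients are exactly the components of curl F. Compute:
  ∂R/∂y - ∂Q/∂z = (0) - (3 - 3*x) = 3*x - 3
  ∂P/∂z - ∂R/∂x = (-4*y + 4*z) - (4*x + z) = -4*x - 4*y + 3*z
  ∂Q/∂x - ∂P/∂y = (y - 3*z) - (-4*z) = y + z.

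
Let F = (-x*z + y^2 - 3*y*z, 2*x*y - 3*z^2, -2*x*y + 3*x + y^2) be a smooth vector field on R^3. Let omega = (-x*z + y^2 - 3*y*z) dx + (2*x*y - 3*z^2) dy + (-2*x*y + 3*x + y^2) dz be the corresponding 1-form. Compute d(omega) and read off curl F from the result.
d(omega) = (-2*x + 2*y + 6*z) dy ∧ dz + (-x - y - 3) dz ∧ dx + (3*z) dx ∧ dy; curl F = (-2*x + 2*y + 6*z, -x - y - 3, 3*z)

d omega = sum_{i<j} (∂f_j/∂x_i - ∂f_i/∂x_j) dx_i ∧ dx_j. Under the identification (dy ∧ dz, dz ∧ dx, dx ∧ dy) ↔ (e_x, e_y, e_z), the coefficients are exactly the components of curl F. Compute:
  ∂R/∂y - ∂Q/∂z = (-2*x + 2*y) - (-6*z) = -2*x + 2*y + 6*z
  ∂P/∂z - ∂R/∂x = (-x - 3*y) - (3 - 2*y) = -x - y - 3
  ∂Q/∂x - ∂P/∂y = (2*y) - (2*y - 3*z) = 3*z.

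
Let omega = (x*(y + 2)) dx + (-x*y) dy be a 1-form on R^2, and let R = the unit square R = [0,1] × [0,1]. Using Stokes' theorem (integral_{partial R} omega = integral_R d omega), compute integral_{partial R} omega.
integral_(partial R) omega = -1

Stokes: integral_partial_R omega = integral_R d omega with d omega = (∂Q/∂x - ∂P/∂y) dx ∧ dy.
  ∂Q/∂x = -y
  ∂P/∂y = x
  integrand = ∂Q/∂x - ∂P/∂y = -x - y.
Integrating over R: integral_0^1 integral_0^1 (-x - y) dx dy = -1.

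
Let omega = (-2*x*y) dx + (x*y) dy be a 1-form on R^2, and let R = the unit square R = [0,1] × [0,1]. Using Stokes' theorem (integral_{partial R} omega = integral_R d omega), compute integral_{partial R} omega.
integral_(partial R) omega = 3/2

Stokes: integral_partial_R omega = integral_R d omega with d omega = (∂Q/∂x - ∂P/∂y) dx ∧ dy.
  ∂Q/∂x = y
  ∂P/∂y = -2*x
  integrand = ∂Q/∂x - ∂P/∂y = 2*x + y.
Integrating over R: integral_0^1 integral_0^1 (2*x + y) dx dy = 3/2.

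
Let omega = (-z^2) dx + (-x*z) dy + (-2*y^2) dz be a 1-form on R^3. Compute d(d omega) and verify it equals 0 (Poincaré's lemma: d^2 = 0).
d(d omega) = 0

Step 1: d omega = sum_{i<j} (∂f_j/∂x_i - ∂f_i/∂x_j) dx_i ∧ dx_j:
  coeff of dx ∧ dy: -z
  coeff of dx ∧ dz: 2*z
  coeff of dy ∧ dz: x - 4*y
Step 2: Apply d again to each 2-form coefficient. The only possible 3-form in R^3 is dx ∧ dy ∧ dz, with coefficient
  ∂(coeff of dy∧dz)/∂x - ∂(coeff of dx∧dz)/∂y + ∂(coeff of dx∧dy)/∂z
  = ∂/∂x (x - 4*y) - ∂/∂y (2*z) + ∂/∂z (-z).
Each of these terms simplifies to sums of mixed partials that cancel in pairs. The result is 0 (by equality of mixed partials for smooth functions — Schwarz / Clairaut).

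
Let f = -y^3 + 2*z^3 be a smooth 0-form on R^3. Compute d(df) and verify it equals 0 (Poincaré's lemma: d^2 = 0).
d(df) = 0

Step 1: df = sum_i (∂f/∂x_i) dx_i = (0) dx + (-3*y^2) dy + (6*z^2) dz.
Step 2: Apply d again. Using the 1-form formula, the coefficient of dx ∧ dy in d(df) is ∂^2 f/∂x ∂y - ∂^2 f/∂y ∂x = (0) - (0) = 0 (equality of mixed partials for smooth f).
Similarly for dx ∧ dz and dy ∧ dz — all coefficients vanish. So d(df) = 0.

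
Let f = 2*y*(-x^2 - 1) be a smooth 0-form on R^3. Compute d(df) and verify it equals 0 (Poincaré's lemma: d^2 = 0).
d(df) = 0

Step 1: df = sum_i (∂f/∂x_i) dx_i = (-4*x*y) dx + (-2*x^2 - 2) dy + (0) dz.
Step 2: Apply d again. Using the 1-form formula, the coefficient of dx ∧ dy in d(df) is ∂^2 f/∂x ∂y - ∂^2 f/∂y ∂x = (-4*x) - (-4*x) = 0 (equality of mixed partials for smooth f).
Similarly for dx ∧ dz and dy ∧ dz — all coefficients vanish. So d(df) = 0.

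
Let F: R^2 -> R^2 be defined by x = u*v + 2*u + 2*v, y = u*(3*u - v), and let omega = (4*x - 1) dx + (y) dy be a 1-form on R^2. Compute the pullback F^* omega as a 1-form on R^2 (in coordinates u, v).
F^* omega = (18*u^3 - 9*u^2*v + 5*u*v^2 + 16*u*v + 16*u + 8*v^2 + 15*v - 2) du + (-3*u^3 + 5*u^2*v + 8*u^2 + 16*u*v + 15*u + 16*v - 2) dv

Using F^*(f dg) = (f ∘ F) d(g ∘ F), substitute each coordinate x_i by F_i(u, v) in f_i, and replace dx_i by d F_i = (∂F_i/∂u) du + (∂F_i/∂v) dv.
  For the x component: f_1(F) = 4*u*v + 8*u + 8*v - 1; d F_1 = (v + 2) du + (u + 2) dv
  For the y component: f_2(F) = u*(3*u - v); d F_2 = (6*u - v) du + (-u) dv
Combining and collecting du, dv coefficients:
  coeff of du: 18*u^3 - 9*u^2*v + 5*u*v^2 + 16*u*v + 16*u + 8*v^2 + 15*v - 2
  coeff of dv: -3*u^3 + 5*u^2*v + 8*u^2 + 16*u*v + 15*u + 16*v - 2
F^* omega = (18*u^3 - 9*u^2*v + 5*u*v^2 + 16*u*v + 16*u + 8*v^2 + 15*v - 2) du + (-3*u^3 + 5*u^2*v + 8*u^2 + 16*u*v + 15*u + 16*v - 2) dv.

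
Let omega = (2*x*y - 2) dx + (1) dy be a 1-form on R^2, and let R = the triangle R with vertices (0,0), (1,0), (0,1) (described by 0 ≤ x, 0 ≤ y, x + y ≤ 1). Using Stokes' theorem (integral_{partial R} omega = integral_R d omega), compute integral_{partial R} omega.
integral_(partial R) omega = -1/3

Stokes: integral_partial_R omega = integral_R d omega with d omega = (∂Q/∂x - ∂P/∂y) dx ∧ dy.
  ∂Q/∂x = 0
  ∂P/∂y = 2*x
  integrand = ∂Q/∂x - ∂P/∂y = -2*x.
Integrating over R: integral_0^1 integral_0^{1-x} (-2*x) dy dx = -1/3.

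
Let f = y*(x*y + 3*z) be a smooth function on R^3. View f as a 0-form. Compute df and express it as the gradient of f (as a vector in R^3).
df = (y^2) dx + (2*x*y + 3*z) dy + (3*y) dz; grad f = (y^2, 2*x*y + 3*z, 3*y)

For a 0-form f, d f = (∂f/∂x) dx + (∂f/∂y) dy + (∂f/∂z) dz. The components of the vector representation are exactly the entries of grad f in Cartesian coordinates:
  ∂f/∂x = y^2
  ∂f/∂y = 2*x*y + 3*z
  ∂f/∂z = 3*y.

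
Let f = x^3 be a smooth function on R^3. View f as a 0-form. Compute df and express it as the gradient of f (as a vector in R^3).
df = (3*x^2) dx + (0) dy + (0) dz; grad f = (3*x^2, 0, 0)

For a 0-form f, d f = (∂f/∂x) dx + (∂f/∂y) dy + (∂f/∂z) dz. The components of the vector representation are exactly the entries of grad f in Cartesian coordinates:
  ∂f/∂x = 3*x^2
  ∂f/∂y = 0
  ∂f/∂z = 0.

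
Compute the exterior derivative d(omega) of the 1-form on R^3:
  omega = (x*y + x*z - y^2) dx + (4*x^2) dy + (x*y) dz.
d(omega) = (7*x + 2*y) dx ∧ dy + (-x + y) dx ∧ dz + (x) dy ∧ dz

For a 1-form omega = sum_i f_i dx_i, the exterior derivative is
  d(omega) = sum_{i < j} (∂f_j/∂x_i - ∂f_i/∂x_j) dx_i ∧ dx_j.
  coefficient of dx ∧ dy: ∂f_2/∂x - ∂f_1/∂y = ∂(4*x^2)/∂x - ∂(x*y + x*z - y^2)/∂y = 7*x + 2*y
  coefficient of dx ∧ dz: ∂f_3/∂x - ∂f_1/∂z = ∂(x*y)/∂x - ∂(x*y + x*z - y^2)/∂z = -x + y
  coefficient of dy ∧ dz: ∂f_3/∂y - ∂f_2/∂z = ∂(x*y)/∂y - ∂(4*x^2)/∂z = x
Assembling: d(omega) = (7*x + 2*y) dx ∧ dy + (-x + y) dx ∧ dz + (x) dy ∧ dz.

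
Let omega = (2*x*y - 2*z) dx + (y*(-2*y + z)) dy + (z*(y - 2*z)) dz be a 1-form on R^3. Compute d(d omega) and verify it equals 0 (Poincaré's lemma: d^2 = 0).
d(d omega) = 0

Step 1: d omega = sum_{i<j} (∂f_j/∂x_i - ∂f_i/∂x_j) dx_i ∧ dx_j:
  coeff of dx ∧ dy: -2*x
  coeff of dx ∧ dz: 2
  coeff of dy ∧ dz: -y + z
Step 2: Apply d again to each 2-form coefficient. The only possible 3-form in R^3 is dx ∧ dy ∧ dz, with coefficient
  ∂(coeff of dy∧dz)/∂x - ∂(coeff of dx∧dz)/∂y + ∂(coeff of dx∧dy)/∂z
  = ∂/∂x (-y + z) - ∂/∂y (2) + ∂/∂z (-2*x).
Each of these terms simplifies to sums of mixed partials that cancel in pairs. The result is 0 (by equality of mixed partials for smooth functions — Schwarz / Clairaut).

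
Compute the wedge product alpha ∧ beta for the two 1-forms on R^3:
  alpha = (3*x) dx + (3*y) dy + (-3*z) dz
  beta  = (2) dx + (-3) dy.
alpha ∧ beta = (-9*x - 6*y) dx ∧ dy + (6*z) dx ∧ dz + (-9*z) dy ∧ dz

Distribute the wedge, using dx_i ∧ dx_j = -dx_j ∧ dx_i and dx_i ∧ dx_i = 0. For each pair (i, j) with i < j, the coefficient of dx_i ∧ dx_j in alpha ∧ beta is (alpha_i * beta_j - alpha_j * beta_i). Collecting: alpha ∧ beta = (-9*x - 6*y) dx ∧ dy + (6*z) dx ∧ dz + (-9*z) dy ∧ dz.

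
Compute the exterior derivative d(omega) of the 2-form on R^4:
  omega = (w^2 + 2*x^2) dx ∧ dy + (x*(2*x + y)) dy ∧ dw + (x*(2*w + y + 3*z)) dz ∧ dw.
d(omega) = (2*w + 4*x + y) dx ∧ dy ∧ dw + (2*w + y + 3*z) dx ∧ dz ∧ dw + (x) dy ∧ dz ∧ dw

For a 2-form omega = sum_{i<j} g_{ij} dx_i ∧ dx_j, the exterior derivative is
  d(omega) = sum_{i<j} d(g_{ij}) ∧ dx_i ∧ dx_j = sum_{i<j, k} (∂g_{ij}/∂x_k) dx_k ∧ dx_i ∧ dx_j.
Expand each term, using dx_k ∧ dx_i ∧ dx_j = sgn(permutation) dx_{(a)} ∧ dx_{(b)} ∧ dx_{(c)} with (a < b < c) sorted:
  d(w^2 + 2*x^2) includes (∂/∂w)(w^2 + 2*x^2) dw = (2*w) dw, which multiplied by dx ∧ dy gives (2*w) dx ∧ dy ∧ dw
  d(x*(2*x + y)) includes (∂/∂x)(x*(2*x + y)) dx = (4*x + y) dx, which multiplied by dy ∧ dw gives (4*x + y) dx ∧ dy ∧ dw
  d(x*(2*w + y + 3*z)) includes (∂/∂x)(x*(2*w + y + 3*z)) dx = (2*w + y + 3*z) dx, which multiplied by dz ∧ dw gives (2*w + y + 3*z) dx ∧ dz ∧ dw
  d(x*(2*w + y + 3*z)) includes (∂/∂y)(x*(2*w + y + 3*z)) dy = (x) dy, which multiplied by dz ∧ dw gives (x) dy ∧ dz ∧ dw
Collecting like 3-forms: d(omega) = (2*w + 4*x + y) dx ∧ dy ∧ dw + (2*w + y + 3*z) dx ∧ dz ∧ dw + (x) dy ∧ dz ∧ dw.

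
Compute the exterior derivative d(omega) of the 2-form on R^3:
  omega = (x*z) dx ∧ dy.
d(omega) = (x) dx ∧ dy ∧ dz

For a 2-form omega = sum_{i<j} g_{ij} dx_i ∧ dx_j, the exterior derivative is
  d(omega) = sum_{i<j} d(g_{ij}) ∧ dx_i ∧ dx_j = sum_{i<j, k} (∂g_{ij}/∂x_k) dx_k ∧ dx_i ∧ dx_j.
Expand each term, using dx_k ∧ dx_i ∧ dx_j = sgn(permutation) dx_{(a)} ∧ dx_{(b)} ∧ dx_{(c)} with (a < b < c) sorted:
  d(x*z) includes (∂/∂z)(x*z) dz = (x) dz, which multiplied by dx ∧ dy gives (x) dx ∧ dy ∧ dz
Collecting like 3-forms: d(omega) = (x) dx ∧ dy ∧ dz.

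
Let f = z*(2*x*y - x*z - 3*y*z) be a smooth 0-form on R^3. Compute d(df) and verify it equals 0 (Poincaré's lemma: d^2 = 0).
d(df) = 0

Step 1: df = sum_i (∂f/∂x_i) dx_i = (z*(2*y - z)) dx + (z*(2*x - 3*z)) dy + (2*x*y - 2*x*z - 6*y*z) dz.
Step 2: Apply d again. Using the 1-form formula, the coefficient of dx ∧ dy in d(df) is ∂^2 f/∂x ∂y - ∂^2 f/∂y ∂x = (2*z) - (2*z) = 0 (equality of mixed partials for smooth f).
Similarly for dx ∧ dz and dy ∧ dz — all coefficients vanish. So d(df) = 0.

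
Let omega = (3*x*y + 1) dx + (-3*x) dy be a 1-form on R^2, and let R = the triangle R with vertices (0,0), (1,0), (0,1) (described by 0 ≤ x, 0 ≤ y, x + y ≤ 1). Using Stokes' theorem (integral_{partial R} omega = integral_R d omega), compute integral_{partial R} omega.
integral_(partial R) omega = -2

Stokes: integral_partial_R omega = integral_R d omega with d omega = (∂Q/∂x - ∂P/∂y) dx ∧ dy.
  ∂Q/∂x = -3
  ∂P/∂y = 3*x
  integrand = ∂Q/∂x - ∂P/∂y = -3*x - 3.
Integrating over R: integral_0^1 integral_0^{1-x} (-3*x - 3) dy dx = -2.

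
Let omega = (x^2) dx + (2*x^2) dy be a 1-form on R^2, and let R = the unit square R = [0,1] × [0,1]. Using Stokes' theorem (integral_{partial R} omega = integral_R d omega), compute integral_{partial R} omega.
integral_(partial R) omega = 2

Stokes: integral_partial_R omega = integral_R d omega with d omega = (∂Q/∂x - ∂P/∂y) dx ∧ dy.
  ∂Q/∂x = 4*x
  ∂P/∂y = 0
  integrand = ∂Q/∂x - ∂P/∂y = 4*x.
Integrating over R: integral_0^1 integral_0^1 (4*x) dx dy = 2.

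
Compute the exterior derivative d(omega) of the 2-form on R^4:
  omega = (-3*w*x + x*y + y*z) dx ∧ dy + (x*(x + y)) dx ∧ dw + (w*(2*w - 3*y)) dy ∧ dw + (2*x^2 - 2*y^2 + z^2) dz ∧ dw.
d(omega) = (y) dx ∧ dy ∧ dz + (-4*x) dx ∧ dy ∧ dw + (4*x) dx ∧ dz ∧ dw + (-4*y) dy ∧ dz ∧ dw

For a 2-form omega = sum_{i<j} g_{ij} dx_i ∧ dx_j, the exterior derivative is
  d(omega) = sum_{i<j} d(g_{ij}) ∧ dx_i ∧ dx_j = sum_{i<j, k} (∂g_{ij}/∂x_k) dx_k ∧ dx_i ∧ dx_j.
Expand each term, using dx_k ∧ dx_i ∧ dx_j = sgn(permutation) dx_{(a)} ∧ dx_{(b)} ∧ dx_{(c)} with (a < b < c) sorted:
  d(-3*w*x + x*y + y*z) includes (∂/∂z)(-3*w*x + x*y + y*z) dz = (y) dz, which multiplied by dx ∧ dy gives (y) dx ∧ dy ∧ dz
  d(-3*w*x + x*y + y*z) includes (∂/∂w)(-3*w*x + x*y + y*z) dw = (-3*x) dw, which multiplied by dx ∧ dy gives (-3*x) dx ∧ dy ∧ dw
  d(x*(x + y)) includes (∂/∂y)(x*(x + y)) dy = (x) dy, which multiplied by dx ∧ dw gives (-x) dx ∧ dy ∧ dw
  d(2*x^2 - 2*y^2 + z^2) includes (∂/∂x)(2*x^2 - 2*y^2 + z^2) dx = (4*x) dx, which multiplied by dz ∧ dw gives (4*x) dx ∧ dz ∧ dw
  d(2*x^2 - 2*y^2 + z^2) includes (∂/∂y)(2*x^2 - 2*y^2 + z^2) dy = (-4*y) dy, which multiplied by dz ∧ dw gives (-4*y) dy ∧ dz ∧ dw
Collecting like 3-forms: d(omega) = (y) dx ∧ dy ∧ dz + (-4*x) dx ∧ dy ∧ dw + (4*x) dx ∧ dz ∧ dw + (-4*y) dy ∧ dz ∧ dw.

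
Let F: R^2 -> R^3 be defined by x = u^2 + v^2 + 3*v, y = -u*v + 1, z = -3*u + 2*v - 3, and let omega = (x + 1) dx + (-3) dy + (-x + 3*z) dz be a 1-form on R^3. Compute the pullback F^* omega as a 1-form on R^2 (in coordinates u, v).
F^* omega = (2*u^3 + 3*u^2 + 2*u*v^2 + 6*u*v + 29*u + 3*v^2 - 6*v + 27) du + (2*u^2*v + u^2 - 15*u + 2*v^3 + 7*v^2 + 17*v - 15) dv

Using F^*(f dg) = (f ∘ F) d(g ∘ F), substitute each coordinate x_i by F_i(u, v) in f_i, and replace dx_i by d F_i = (∂F_i/∂u) du + (∂F_i/∂v) dv.
  For the x component: f_1(F) = u^2 + v^2 + 3*v + 1; d F_1 = (2*u) du + (2*v + 3) dv
  For the y component: f_2(F) = -3; d F_2 = (-v) du + (-u) dv
  For the z component: f_3(F) = -u^2 - 9*u - v^2 + 3*v - 9; d F_3 = (-3) du + (2) dv
Combining and collecting du, dv coefficients:
  coeff of du: 2*u^3 + 3*u^2 + 2*u*v^2 + 6*u*v + 29*u + 3*v^2 - 6*v + 27
  coeff of dv: 2*u^2*v + u^2 - 15*u + 2*v^3 + 7*v^2 + 17*v - 15
F^* omega = (2*u^3 + 3*u^2 + 2*u*v^2 + 6*u*v + 29*u + 3*v^2 - 6*v + 27) du + (2*u^2*v + u^2 - 15*u + 2*v^3 + 7*v^2 + 17*v - 15) dv.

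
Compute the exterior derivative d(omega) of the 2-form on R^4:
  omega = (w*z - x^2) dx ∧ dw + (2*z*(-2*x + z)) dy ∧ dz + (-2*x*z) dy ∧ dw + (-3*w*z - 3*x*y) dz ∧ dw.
d(omega) = (-w - 3*y) dx ∧ dz ∧ dw + (-4*z) dx ∧ dy ∧ dz + (-2*z) dx ∧ dy ∧ dw + (-x) dy ∧ dz ∧ dw

For a 2-form omega = sum_{i<j} g_{ij} dx_i ∧ dx_j, the exterior derivative is
  d(omega) = sum_{i<j} d(g_{ij}) ∧ dx_i ∧ dx_j = sum_{i<j, k} (∂g_{ij}/∂x_k) dx_k ∧ dx_i ∧ dx_j.
Expand each term, using dx_k ∧ dx_i ∧ dx_j = sgn(permutation) dx_{(a)} ∧ dx_{(b)} ∧ dx_{(c)} with (a < b < c) sorted:
  d(w*z - x^2) includes (∂/∂z)(w*z - x^2) dz = (w) dz, which multiplied by dx ∧ dw gives (-w) dx ∧ dz ∧ dw
  d(2*z*(-2*x + z)) includes (∂/∂x)(2*z*(-2*x + z)) dx = (-4*z) dx, which multiplied by dy ∧ dz gives (-4*z) dx ∧ dy ∧ dz
  d(-2*x*z) includes (∂/∂x)(-2*x*z) dx = (-2*z) dx, which multiplied by dy ∧ dw gives (-2*z) dx ∧ dy ∧ dw
  d(-2*x*z) includes (∂/∂z)(-2*x*z) dz = (-2*x) dz, which multiplied by dy ∧ dw gives (2*x) dy ∧ dz ∧ dw
  d(-3*w*z - 3*x*y) includes (∂/∂x)(-3*w*z - 3*x*y) dx = (-3*y) dx, which multiplied by dz ∧ dw gives (-3*y) dx ∧ dz ∧ dw
  d(-3*w*z - 3*x*y) includes (∂/∂y)(-3*w*z - 3*x*y) dy = (-3*x) dy, which multiplied by dz ∧ dw gives (-3*x) dy ∧ dz ∧ dw
Collecting like 3-forms: d(omega) = (-w - 3*y) dx ∧ dz ∧ dw + (-4*z) dx ∧ dy ∧ dz + (-2*z) dx ∧ dy ∧ dw + (-x) dy ∧ dz ∧ dw.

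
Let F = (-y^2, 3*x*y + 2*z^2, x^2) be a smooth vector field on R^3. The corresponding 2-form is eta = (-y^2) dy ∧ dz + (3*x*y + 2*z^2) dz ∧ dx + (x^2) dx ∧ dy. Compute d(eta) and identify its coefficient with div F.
d(eta) = (3*x) dx ∧ dy ∧ dz; div F = 3*x

For a 2-form in R^3 of the form above, applying d gives a 3-form with coefficient ∂P/∂x + ∂Q/∂y + ∂R/∂z:
  ∂P/∂x = 0
  ∂Q/∂y = 3*x
  ∂R/∂z = 0
Sum = 3*x, which is exactly div F.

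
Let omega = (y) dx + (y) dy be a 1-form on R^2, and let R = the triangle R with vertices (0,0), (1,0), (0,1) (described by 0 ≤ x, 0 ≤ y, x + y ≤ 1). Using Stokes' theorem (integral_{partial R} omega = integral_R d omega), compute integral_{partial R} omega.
integral_(partial R) omega = -1/2

Stokes: integral_partial_R omega = integral_R d omega with d omega = (∂Q/∂x - ∂P/∂y) dx ∧ dy.
  ∂Q/∂x = 0
  ∂P/∂y = 1
  integrand = ∂Q/∂x - ∂P/∂y = -1.
Integrating over R: integral_0^1 integral_0^{1-x} (-1) dy dx = -1/2.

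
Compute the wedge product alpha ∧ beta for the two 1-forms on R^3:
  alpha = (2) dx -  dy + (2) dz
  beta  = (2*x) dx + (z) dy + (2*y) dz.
alpha ∧ beta = (2*x + 2*z) dx ∧ dy + (-4*x + 4*y) dx ∧ dz + (-2*y - 2*z) dy ∧ dz

Distribute the wedge, using dx_i ∧ dx_j = -dx_j ∧ dx_i and dx_i ∧ dx_i = 0. For each pair (i, j) with i < j, the coefficient of dx_i ∧ dx_j in alpha ∧ beta is (alpha_i * beta_j - alpha_j * beta_i). Collecting: alpha ∧ beta = (2*x + 2*z) dx ∧ dy + (-4*x + 4*y) dx ∧ dz + (-2*y - 2*z) dy ∧ dz.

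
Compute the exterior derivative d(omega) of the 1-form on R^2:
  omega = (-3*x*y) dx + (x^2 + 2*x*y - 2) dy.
d(omega) = (5*x + 2*y) dx ∧ dy

For a 1-form omega = sum_i f_i dx_i, the exterior derivative is
  d(omega) = sum_{i < j} (∂f_j/∂x_i - ∂f_i/∂x_j) dx_i ∧ dx_j.
  coefficient of dx ∧ dy: ∂f_2/∂x - ∂f_1/∂y = ∂(x^2 + 2*x*y - 2)/∂x - ∂(-3*x*y)/∂y = 5*x + 2*y
Assembling: d(omega) = (5*x + 2*y) dx ∧ dy.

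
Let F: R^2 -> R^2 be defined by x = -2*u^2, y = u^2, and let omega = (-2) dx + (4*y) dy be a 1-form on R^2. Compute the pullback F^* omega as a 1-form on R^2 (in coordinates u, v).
F^* omega = (8*u*(u^2 + 1)) du

Using F^*(f dg) = (f ∘ F) d(g ∘ F), substitute each coordinate x_i by F_i(u, v) in f_i, and replace dx_i by d F_i = (∂F_i/∂u) du + (∂F_i/∂v) dv.
  For the x component: f_1(F) = -2; d F_1 = (-4*u) du + (0) dv
  For the y component: f_2(F) = 4*u^2; d F_2 = (2*u) du + (0) dv
Combining and collecting du, dv coefficients:
  coeff of du: 8*u*(u^2 + 1)
  coeff of dv: 0
F^* omega = (8*u*(u^2 + 1)) du.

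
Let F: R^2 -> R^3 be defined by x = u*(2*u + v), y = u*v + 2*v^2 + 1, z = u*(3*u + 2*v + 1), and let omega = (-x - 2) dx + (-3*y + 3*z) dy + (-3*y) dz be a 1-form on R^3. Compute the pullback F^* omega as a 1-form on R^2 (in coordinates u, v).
F^* omega = (-8*u^3 - 15*u^2*v - 40*u*v^2 - 26*u - 18*v^3 - 6*v^2 - 11*v - 3) du + (7*u^3 + 32*u^2*v + 3*u^2 - 6*u*v^2 + 12*u*v - 11*u - 24*v^3 - 12*v) dv

Using F^*(f dg) = (f ∘ F) d(g ∘ F), substitute each coordinate x_i by F_i(u, v) in f_i, and replace dx_i by d F_i = (∂F_i/∂u) du + (∂F_i/∂v) dv.
  For the x component: f_1(F) = -2*u^2 - u*v - 2; d F_1 = (4*u + v) du + (u) dv
  For the y component: f_2(F) = 9*u^2 + 3*u*v + 3*u - 6*v^2 - 3; d F_2 = (v) du + (u + 4*v) dv
  For the z component: f_3(F) = -3*u*v - 6*v^2 - 3; d F_3 = (6*u + 2*v + 1) du + (2*u) dv
Combining and collecting du, dv coefficients:
  coeff of du: -8*u^3 - 15*u^2*v - 40*u*v^2 - 26*u - 18*v^3 - 6*v^2 - 11*v - 3
  coeff of dv: 7*u^3 + 32*u^2*v + 3*u^2 - 6*u*v^2 + 12*u*v - 11*u - 24*v^3 - 12*v
F^* omega = (-8*u^3 - 15*u^2*v - 40*u*v^2 - 26*u - 18*v^3 - 6*v^2 - 11*v - 3) du + (7*u^3 + 32*u^2*v + 3*u^2 - 6*u*v^2 + 12*u*v - 11*u - 24*v^3 - 12*v) dv.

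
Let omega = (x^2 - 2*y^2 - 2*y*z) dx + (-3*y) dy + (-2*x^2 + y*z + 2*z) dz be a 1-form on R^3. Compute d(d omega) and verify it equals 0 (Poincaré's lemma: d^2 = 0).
d(d omega) = 0

Step 1: d omega = sum_{i<j} (∂f_j/∂x_i - ∂f_i/∂x_j) dx_i ∧ dx_j:
  coeff of dx ∧ dy: 4*y + 2*z
  coeff of dx ∧ dz: -4*x + 2*y
  coeff of dy ∧ dz: z
Step 2: Apply d again to each 2-form coefficient. The only possible 3-form in R^3 is dx ∧ dy ∧ dz, with coefficient
  ∂(coeff of dy∧dz)/∂x - ∂(coeff of dx∧dz)/∂y + ∂(coeff of dx∧dy)/∂z
  = ∂/∂x (z) - ∂/∂y (-4*x + 2*y) + ∂/∂z (4*y + 2*z).
Each of these terms simplifies to sums of mixed partials that cancel in pairs. The result is 0 (by equality of mixed partials for smooth functions — Schwarz / Clairaut).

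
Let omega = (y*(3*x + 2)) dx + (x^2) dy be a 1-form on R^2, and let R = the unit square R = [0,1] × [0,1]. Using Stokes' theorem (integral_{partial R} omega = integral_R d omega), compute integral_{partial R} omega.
integral_(partial R) omega = -5/2

Stokes: integral_partial_R omega = integral_R d omega with d omega = (∂Q/∂x - ∂P/∂y) dx ∧ dy.
  ∂Q/∂x = 2*x
  ∂P/∂y = 3*x + 2
  integrand = ∂Q/∂x - ∂P/∂y = -x - 2.
Integrating over R: integral_0^1 integral_0^1 (-x - 2) dx dy = -5/2.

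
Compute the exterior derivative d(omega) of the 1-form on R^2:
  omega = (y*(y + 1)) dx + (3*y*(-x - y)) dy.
d(omega) = (-5*y - 1) dx ∧ dy

For a 1-form omega = sum_i f_i dx_i, the exterior derivative is
  d(omega) = sum_{i < j} (∂f_j/∂x_i - ∂f_i/∂x_j) dx_i ∧ dx_j.
  coefficient of dx ∧ dy: ∂f_2/∂x - ∂f_1/∂y = ∂(3*y*(-x - y))/∂x - ∂(y*(y + 1))/∂y = -5*y - 1
Assembling: d(omega) = (-5*y - 1) dx ∧ dy.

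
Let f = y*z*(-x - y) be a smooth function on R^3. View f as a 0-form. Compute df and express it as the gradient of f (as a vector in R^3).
df = (-y*z) dx + (z*(-x - 2*y)) dy + (y*(-x - y)) dz; grad f = (-y*z, z*(-x - 2*y), y*(-x - y))

For a 0-form f, d f = (∂f/∂x) dx + (∂f/∂y) dy + (∂f/∂z) dz. The components of the vector representation are exactly the entries of grad f in Cartesian coordinates:
  ∂f/∂x = -y*z
  ∂f/∂y = z*(-x - 2*y)
  ∂f/∂z = y*(-x - y).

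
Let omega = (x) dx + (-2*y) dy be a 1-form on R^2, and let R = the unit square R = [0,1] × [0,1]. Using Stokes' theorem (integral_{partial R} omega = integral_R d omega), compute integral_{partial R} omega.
integral_(partial R) omega = 0

Stokes: integral_partial_R omega = integral_R d omega with d omega = (∂Q/∂x - ∂P/∂y) dx ∧ dy.
  ∂Q/∂x = 0
  ∂P/∂y = 0
  integrand = ∂Q/∂x - ∂P/∂y = 0.
Integrating over R: integral_0^1 integral_0^1 (0) dx dy = 0.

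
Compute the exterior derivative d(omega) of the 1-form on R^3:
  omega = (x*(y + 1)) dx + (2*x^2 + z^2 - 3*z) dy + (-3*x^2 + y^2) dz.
d(omega) = (3*x) dx ∧ dy + (-6*x) dx ∧ dz + (2*y - 2*z + 3) dy ∧ dz

For a 1-form omega = sum_i f_i dx_i, the exterior derivative is
  d(omega) = sum_{i < j} (∂f_j/∂x_i - ∂f_i/∂x_j) dx_i ∧ dx_j.
  coefficient of dx ∧ dy: ∂f_2/∂x - ∂f_1/∂y = ∂(2*x^2 + z^2 - 3*z)/∂x - ∂(x*(y + 1))/∂y = 3*x
  coefficient of dx ∧ dz: ∂f_3/∂x - ∂f_1/∂z = ∂(-3*x^2 + y^2)/∂x - ∂(x*(y + 1))/∂z = -6*x
  coefficient of dy ∧ dz: ∂f_3/∂y - ∂f_2/∂z = ∂(-3*x^2 + y^2)/∂y - ∂(2*x^2 + z^2 - 3*z)/∂z = 2*y - 2*z + 3
Assembling: d(omega) = (3*x) dx ∧ dy + (-6*x) dx ∧ dz + (2*y - 2*z + 3) dy ∧ dz.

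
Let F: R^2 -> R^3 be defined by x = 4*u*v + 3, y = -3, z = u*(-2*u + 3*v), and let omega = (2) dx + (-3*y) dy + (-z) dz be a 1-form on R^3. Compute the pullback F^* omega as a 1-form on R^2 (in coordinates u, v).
F^* omega = (-8*u^3 + 18*u^2*v - 9*u*v^2 + 8*v) du + (u*(6*u^2 - 9*u*v + 8)) dv

Using F^*(f dg) = (f ∘ F) d(g ∘ F), substitute each coordinate x_i by F_i(u, v) in f_i, and replace dx_i by d F_i = (∂F_i/∂u) du + (∂F_i/∂v) dv.
  For the x component: f_1(F) = 2; d F_1 = (4*v) du + (4*u) dv
  For the y component: f_2(F) = 9; d F_2 = (0) du + (0) dv
  For the z component: f_3(F) = u*(2*u - 3*v); d F_3 = (-4*u + 3*v) du + (3*u) dv
Combining and collecting du, dv coefficients:
  coeff of du: -8*u^3 + 18*u^2*v - 9*u*v^2 + 8*v
  coeff of dv: u*(6*u^2 - 9*u*v + 8)
F^* omega = (-8*u^3 + 18*u^2*v - 9*u*v^2 + 8*v) du + (u*(6*u^2 - 9*u*v + 8)) dv.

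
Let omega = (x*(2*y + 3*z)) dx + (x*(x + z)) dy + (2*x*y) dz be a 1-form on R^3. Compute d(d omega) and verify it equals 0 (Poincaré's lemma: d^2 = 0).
d(d omega) = 0

Step 1: d omega = sum_{i<j} (∂f_j/∂x_i - ∂f_i/∂x_j) dx_i ∧ dx_j:
  coeff of dx ∧ dy: z
  coeff of dx ∧ dz: -3*x + 2*y
  coeff of dy ∧ dz: x
Step 2: Apply d again to each 2-form coefficient. The only possible 3-form in R^3 is dx ∧ dy ∧ dz, with coefficient
  ∂(coeff of dy∧dz)/∂x - ∂(coeff of dx∧dz)/∂y + ∂(coeff of dx∧dy)/∂z
  = ∂/∂x (x) - ∂/∂y (-3*x + 2*y) + ∂/∂z (z).
Each of these terms simplifies to sums of mixed partials that cancel in pairs. The result is 0 (by equality of mixed partials for smooth functions — Schwarz / Clairaut).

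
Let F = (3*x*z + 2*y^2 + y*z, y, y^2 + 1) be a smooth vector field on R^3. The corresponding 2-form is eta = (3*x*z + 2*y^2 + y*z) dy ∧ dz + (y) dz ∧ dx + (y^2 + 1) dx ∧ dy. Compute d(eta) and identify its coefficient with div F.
d(eta) = (3*z + 1) dx ∧ dy ∧ dz; div F = 3*z + 1

For a 2-form in R^3 of the form above, applying d gives a 3-form with coefficient ∂P/∂x + ∂Q/∂y + ∂R/∂z:
  ∂P/∂x = 3*z
  ∂Q/∂y = 1
  ∂R/∂z = 0
Sum = 3*z + 1, which is exactly div F.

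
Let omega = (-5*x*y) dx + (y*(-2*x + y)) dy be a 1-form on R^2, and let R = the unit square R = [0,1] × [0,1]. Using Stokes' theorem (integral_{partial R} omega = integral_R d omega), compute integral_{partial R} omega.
integral_(partial R) omega = 3/2

Stokes: integral_partial_R omega = integral_R d omega with d omega = (∂Q/∂x - ∂P/∂y) dx ∧ dy.
  ∂Q/∂x = -2*y
  ∂P/∂y = -5*x
  integrand = ∂Q/∂x - ∂P/∂y = 5*x - 2*y.
Integrating over R: integral_0^1 integral_0^1 (5*x - 2*y) dx dy = 3/2.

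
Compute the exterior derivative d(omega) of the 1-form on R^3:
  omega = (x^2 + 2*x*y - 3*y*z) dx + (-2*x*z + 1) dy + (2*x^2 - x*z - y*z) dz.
d(omega) = (-2*x + z) dx ∧ dy + (4*x + 3*y - z) dx ∧ dz + (2*x - z) dy ∧ dz

For a 1-form omega = sum_i f_i dx_i, the exterior derivative is
  d(omega) = sum_{i < j} (∂f_j/∂x_i - ∂f_i/∂x_j) dx_i ∧ dx_j.
  coefficient of dx ∧ dy: ∂f_2/∂x - ∂f_1/∂y = ∂(-2*x*z + 1)/∂x - ∂(x^2 + 2*x*y - 3*y*z)/∂y = -2*x + z
  coefficient of dx ∧ dz: ∂f_3/∂x - ∂f_1/∂z = ∂(2*x^2 - x*z - y*z)/∂x - ∂(x^2 + 2*x*y - 3*y*z)/∂z = 4*x + 3*y - z
  coefficient of dy ∧ dz: ∂f_3/∂y - ∂f_2/∂z = ∂(2*x^2 - x*z - y*z)/∂y - ∂(-2*x*z + 1)/∂z = 2*x - z
Assembling: d(omega) = (-2*x + z) dx ∧ dy + (4*x + 3*y - z) dx ∧ dz + (2*x - z) dy ∧ dz.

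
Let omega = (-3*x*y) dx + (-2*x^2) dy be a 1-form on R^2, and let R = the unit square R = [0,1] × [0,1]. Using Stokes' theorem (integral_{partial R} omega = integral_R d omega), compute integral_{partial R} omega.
integral_(partial R) omega = -1/2

Stokes: integral_partial_R omega = integral_R d omega with d omega = (∂Q/∂x - ∂P/∂y) dx ∧ dy.
  ∂Q/∂x = -4*x
  ∂P/∂y = -3*x
  integrand = ∂Q/∂x - ∂P/∂y = -x.
Integrating over R: integral_0^1 integral_0^1 (-x) dx dy = -1/2.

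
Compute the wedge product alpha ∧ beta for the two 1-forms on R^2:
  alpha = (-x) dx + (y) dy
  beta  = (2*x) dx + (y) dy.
alpha ∧ beta = (-3*x*y) dx ∧ dy

Distribute the wedge, using dx_i ∧ dx_j = -dx_j ∧ dx_i and dx_i ∧ dx_i = 0. For each pair (i, j) with i < j, the coefficient of dx_i ∧ dx_j in alpha ∧ beta is (alpha_i * beta_j - alpha_j * beta_i). Collecting: alpha ∧ beta = (-3*x*y) dx ∧ dy.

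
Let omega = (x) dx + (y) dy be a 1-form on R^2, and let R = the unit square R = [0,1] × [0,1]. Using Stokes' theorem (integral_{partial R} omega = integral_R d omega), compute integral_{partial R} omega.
integral_(partial R) omega = 0

Stokes: integral_partial_R omega = integral_R d omega with d omega = (∂Q/∂x - ∂P/∂y) dx ∧ dy.
  ∂Q/∂x = 0
  ∂P/∂y = 0
  integrand = ∂Q/∂x - ∂P/∂y = 0.
Integrating over R: integral_0^1 integral_0^1 (0) dx dy = 0.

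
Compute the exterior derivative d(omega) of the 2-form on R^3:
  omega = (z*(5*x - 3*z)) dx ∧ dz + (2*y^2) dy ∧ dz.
d(omega) = 0

For a 2-form omega = sum_{i<j} g_{ij} dx_i ∧ dx_j, the exterior derivative is
  d(omega) = sum_{i<j} d(g_{ij}) ∧ dx_i ∧ dx_j = sum_{i<j, k} (∂g_{ij}/∂x_k) dx_k ∧ dx_i ∧ dx_j.
Expand each term, using dx_k ∧ dx_i ∧ dx_j = sgn(permutation) dx_{(a)} ∧ dx_{(b)} ∧ dx_{(c)} with (a < b < c) sorted:

Collecting like 3-forms: d(omega) = 0.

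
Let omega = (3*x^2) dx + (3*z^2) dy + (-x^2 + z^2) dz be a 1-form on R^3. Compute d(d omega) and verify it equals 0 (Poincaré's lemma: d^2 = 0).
d(d omega) = 0

Step 1: d omega = sum_{i<j} (∂f_j/∂x_i - ∂f_i/∂x_j) dx_i ∧ dx_j:
  coeff of dx ∧ dy: 0
  coeff of dx ∧ dz: -2*x
  coeff of dy ∧ dz: -6*z
Step 2: Apply d again to each 2-form coefficient. The only possible 3-form in R^3 is dx ∧ dy ∧ dz, with coefficient
  ∂(coeff of dy∧dz)/∂x - ∂(coeff of dx∧dz)/∂y + ∂(coeff of dx∧dy)/∂z
  = ∂/∂x (-6*z) - ∂/∂y (-2*x) + ∂/∂z (0).
Each of these terms simplifies to sums of mixed partials that cancel in pairs. The result is 0 (by equality of mixed partials for smooth functions — Schwarz / Clairaut).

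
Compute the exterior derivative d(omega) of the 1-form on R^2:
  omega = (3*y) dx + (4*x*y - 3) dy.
d(omega) = (4*y - 3) dx ∧ dy

For a 1-form omega = sum_i f_i dx_i, the exterior derivative is
  d(omega) = sum_{i < j} (∂f_j/∂x_i - ∂f_i/∂x_j) dx_i ∧ dx_j.
  coefficient of dx ∧ dy: ∂f_2/∂x - ∂f_1/∂y = ∂(4*x*y - 3)/∂x - ∂(3*y)/∂y = 4*y - 3
Assembling: d(omega) = (4*y - 3) dx ∧ dy.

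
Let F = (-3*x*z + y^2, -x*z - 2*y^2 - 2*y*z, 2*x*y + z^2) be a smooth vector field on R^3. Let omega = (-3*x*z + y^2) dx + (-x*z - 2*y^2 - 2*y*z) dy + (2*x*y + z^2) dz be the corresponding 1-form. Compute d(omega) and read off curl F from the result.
d(omega) = (3*x + 2*y) dy ∧ dz + (-3*x - 2*y) dz ∧ dx + (-2*y - z) dx ∧ dy; curl F = (3*x + 2*y, -3*x - 2*y, -2*y - z)

d omega = sum_{i<j} (∂f_j/∂x_i - ∂f_i/∂x_j) dx_i ∧ dx_j. Under the identification (dy ∧ dz, dz ∧ dx, dx ∧ dy) ↔ (e_x, e_y, e_z), the coefficients are exactly the components of curl F. Compute:
  ∂R/∂y - ∂Q/∂z = (2*x) - (-x - 2*y) = 3*x + 2*y
  ∂P/∂z - ∂R/∂x = (-3*x) - (2*y) = -3*x - 2*y
  ∂Q/∂x - ∂P/∂y = (-z) - (2*y) = -2*y - z.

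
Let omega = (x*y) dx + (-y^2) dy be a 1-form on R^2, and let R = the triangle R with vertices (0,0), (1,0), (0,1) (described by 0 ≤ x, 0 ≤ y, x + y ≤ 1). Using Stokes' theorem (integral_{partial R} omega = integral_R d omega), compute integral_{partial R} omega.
integral_(partial R) omega = -1/6

Stokes: integral_partial_R omega = integral_R d omega with d omega = (∂Q/∂x - ∂P/∂y) dx ∧ dy.
  ∂Q/∂x = 0
  ∂P/∂y = x
  integrand = ∂Q/∂x - ∂P/∂y = -x.
Integrating over R: integral_0^1 integral_0^{1-x} (-x) dy dx = -1/6.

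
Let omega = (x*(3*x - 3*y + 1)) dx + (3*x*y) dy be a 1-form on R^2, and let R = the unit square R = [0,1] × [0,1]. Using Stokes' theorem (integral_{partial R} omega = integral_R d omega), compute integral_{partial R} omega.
integral_(partial R) omega = 3

Stokes: integral_partial_R omega = integral_R d omega with d omega = (∂Q/∂x - ∂P/∂y) dx ∧ dy.
  ∂Q/∂x = 3*y
  ∂P/∂y = -3*x
  integrand = ∂Q/∂x - ∂P/∂y = 3*x + 3*y.
Integrating over R: integral_0^1 integral_0^1 (3*x + 3*y) dx dy = 3.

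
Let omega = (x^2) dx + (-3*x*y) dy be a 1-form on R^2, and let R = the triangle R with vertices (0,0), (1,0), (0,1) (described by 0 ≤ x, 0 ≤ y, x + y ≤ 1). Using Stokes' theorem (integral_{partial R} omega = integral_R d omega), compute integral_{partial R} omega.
integral_(partial R) omega = -1/2

Stokes: integral_partial_R omega = integral_R d omega with d omega = (∂Q/∂x - ∂P/∂y) dx ∧ dy.
  ∂Q/∂x = -3*y
  ∂P/∂y = 0
  integrand = ∂Q/∂x - ∂P/∂y = -3*y.
Integrating over R: integral_0^1 integral_0^{1-x} (-3*y) dy dx = -1/2.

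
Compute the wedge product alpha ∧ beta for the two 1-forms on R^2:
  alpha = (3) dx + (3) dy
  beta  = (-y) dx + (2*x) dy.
alpha ∧ beta = (6*x + 3*y) dx ∧ dy

Distribute the wedge, using dx_i ∧ dx_j = -dx_j ∧ dx_i and dx_i ∧ dx_i = 0. For each pair (i, j) with i < j, the coefficient of dx_i ∧ dx_j in alpha ∧ beta is (alpha_i * beta_j - alpha_j * beta_i). Collecting: alpha ∧ beta = (6*x + 3*y) dx ∧ dy.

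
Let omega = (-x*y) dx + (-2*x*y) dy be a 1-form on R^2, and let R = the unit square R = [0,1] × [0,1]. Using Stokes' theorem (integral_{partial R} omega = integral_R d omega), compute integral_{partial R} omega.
integral_(partial R) omega = -1/2

Stokes: integral_partial_R omega = integral_R d omega with d omega = (∂Q/∂x - ∂P/∂y) dx ∧ dy.
  ∂Q/∂x = -2*y
  ∂P/∂y = -x
  integrand = ∂Q/∂x - ∂P/∂y = x - 2*y.
Integrating over R: integral_0^1 integral_0^1 (x - 2*y) dx dy = -1/2.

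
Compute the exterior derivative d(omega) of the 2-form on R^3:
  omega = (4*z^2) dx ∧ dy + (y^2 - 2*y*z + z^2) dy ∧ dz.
d(omega) = (8*z) dx ∧ dy ∧ dz

For a 2-form omega = sum_{i<j} g_{ij} dx_i ∧ dx_j, the exterior derivative is
  d(omega) = sum_{i<j} d(g_{ij}) ∧ dx_i ∧ dx_j = sum_{i<j, k} (∂g_{ij}/∂x_k) dx_k ∧ dx_i ∧ dx_j.
Expand each term, using dx_k ∧ dx_i ∧ dx_j = sgn(permutation) dx_{(a)} ∧ dx_{(b)} ∧ dx_{(c)} with (a < b < c) sorted:
  d(4*z^2) includes (∂/∂z)(4*z^2) dz = (8*z) dz, which multiplied by dx ∧ dy gives (8*z) dx ∧ dy ∧ dz
Collecting like 3-forms: d(omega) = (8*z) dx ∧ dy ∧ dz.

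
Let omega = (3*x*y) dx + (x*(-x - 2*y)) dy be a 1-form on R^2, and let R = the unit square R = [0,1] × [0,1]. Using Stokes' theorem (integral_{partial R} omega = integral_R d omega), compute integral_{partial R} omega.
integral_(partial R) omega = -7/2

Stokes: integral_partial_R omega = integral_R d omega with d omega = (∂Q/∂x - ∂P/∂y) dx ∧ dy.
  ∂Q/∂x = -2*x - 2*y
  ∂P/∂y = 3*x
  integrand = ∂Q/∂x - ∂P/∂y = -5*x - 2*y.
Integrating over R: integral_0^1 integral_0^1 (-5*x - 2*y) dx dy = -7/2.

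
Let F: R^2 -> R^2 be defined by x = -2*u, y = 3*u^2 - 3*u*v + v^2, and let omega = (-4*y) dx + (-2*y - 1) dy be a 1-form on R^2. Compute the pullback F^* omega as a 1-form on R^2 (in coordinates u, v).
F^* omega = (-36*u^3 + 54*u^2*v + 24*u^2 - 30*u*v^2 - 24*u*v - 6*u + 6*v^3 + 8*v^2 + 3*v) du + (18*u^3 - 30*u^2*v + 18*u*v^2 + 3*u - 4*v^3 - 2*v) dv

Using F^*(f dg) = (f ∘ F) d(g ∘ F), substitute each coordinate x_i by F_i(u, v) in f_i, and replace dx_i by d F_i = (∂F_i/∂u) du + (∂F_i/∂v) dv.
  For the x component: f_1(F) = -12*u^2 + 12*u*v - 4*v^2; d F_1 = (-2) du + (0) dv
  For the y component: f_2(F) = -6*u^2 + 6*u*v - 2*v^2 - 1; d F_2 = (6*u - 3*v) du + (-3*u + 2*v) dv
Combining and collecting du, dv coefficients:
  coeff of du: -36*u^3 + 54*u^2*v + 24*u^2 - 30*u*v^2 - 24*u*v - 6*u + 6*v^3 + 8*v^2 + 3*v
  coeff of dv: 18*u^3 - 30*u^2*v + 18*u*v^2 + 3*u - 4*v^3 - 2*v
F^* omega = (-36*u^3 + 54*u^2*v + 24*u^2 - 30*u*v^2 - 24*u*v - 6*u + 6*v^3 + 8*v^2 + 3*v) du + (18*u^3 - 30*u^2*v + 18*u*v^2 + 3*u - 4*v^3 - 2*v) dv.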